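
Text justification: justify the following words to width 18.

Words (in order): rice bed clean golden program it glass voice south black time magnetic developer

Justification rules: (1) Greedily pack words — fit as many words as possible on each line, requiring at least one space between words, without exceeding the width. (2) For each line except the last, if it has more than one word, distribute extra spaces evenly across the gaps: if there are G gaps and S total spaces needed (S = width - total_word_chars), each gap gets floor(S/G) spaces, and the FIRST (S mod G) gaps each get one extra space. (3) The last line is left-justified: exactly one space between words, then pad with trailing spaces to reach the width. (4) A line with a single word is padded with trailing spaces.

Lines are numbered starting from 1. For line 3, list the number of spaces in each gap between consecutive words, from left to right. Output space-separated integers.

Line 1: ['rice', 'bed', 'clean'] (min_width=14, slack=4)
Line 2: ['golden', 'program', 'it'] (min_width=17, slack=1)
Line 3: ['glass', 'voice', 'south'] (min_width=17, slack=1)
Line 4: ['black', 'time'] (min_width=10, slack=8)
Line 5: ['magnetic', 'developer'] (min_width=18, slack=0)

Answer: 2 1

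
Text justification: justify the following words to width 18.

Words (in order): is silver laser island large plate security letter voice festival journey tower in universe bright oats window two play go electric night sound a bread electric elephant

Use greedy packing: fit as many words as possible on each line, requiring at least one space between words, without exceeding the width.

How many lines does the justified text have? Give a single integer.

Line 1: ['is', 'silver', 'laser'] (min_width=15, slack=3)
Line 2: ['island', 'large', 'plate'] (min_width=18, slack=0)
Line 3: ['security', 'letter'] (min_width=15, slack=3)
Line 4: ['voice', 'festival'] (min_width=14, slack=4)
Line 5: ['journey', 'tower', 'in'] (min_width=16, slack=2)
Line 6: ['universe', 'bright'] (min_width=15, slack=3)
Line 7: ['oats', 'window', 'two'] (min_width=15, slack=3)
Line 8: ['play', 'go', 'electric'] (min_width=16, slack=2)
Line 9: ['night', 'sound', 'a'] (min_width=13, slack=5)
Line 10: ['bread', 'electric'] (min_width=14, slack=4)
Line 11: ['elephant'] (min_width=8, slack=10)
Total lines: 11

Answer: 11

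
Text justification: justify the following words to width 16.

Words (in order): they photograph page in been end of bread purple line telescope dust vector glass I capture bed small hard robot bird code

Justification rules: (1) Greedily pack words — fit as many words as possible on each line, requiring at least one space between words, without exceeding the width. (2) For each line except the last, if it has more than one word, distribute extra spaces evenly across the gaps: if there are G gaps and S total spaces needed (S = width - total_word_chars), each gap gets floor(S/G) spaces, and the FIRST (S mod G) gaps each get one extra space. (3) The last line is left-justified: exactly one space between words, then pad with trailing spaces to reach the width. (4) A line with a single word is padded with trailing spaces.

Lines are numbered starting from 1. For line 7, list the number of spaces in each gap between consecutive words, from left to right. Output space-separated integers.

Answer: 2 2

Derivation:
Line 1: ['they', 'photograph'] (min_width=15, slack=1)
Line 2: ['page', 'in', 'been', 'end'] (min_width=16, slack=0)
Line 3: ['of', 'bread', 'purple'] (min_width=15, slack=1)
Line 4: ['line', 'telescope'] (min_width=14, slack=2)
Line 5: ['dust', 'vector'] (min_width=11, slack=5)
Line 6: ['glass', 'I', 'capture'] (min_width=15, slack=1)
Line 7: ['bed', 'small', 'hard'] (min_width=14, slack=2)
Line 8: ['robot', 'bird', 'code'] (min_width=15, slack=1)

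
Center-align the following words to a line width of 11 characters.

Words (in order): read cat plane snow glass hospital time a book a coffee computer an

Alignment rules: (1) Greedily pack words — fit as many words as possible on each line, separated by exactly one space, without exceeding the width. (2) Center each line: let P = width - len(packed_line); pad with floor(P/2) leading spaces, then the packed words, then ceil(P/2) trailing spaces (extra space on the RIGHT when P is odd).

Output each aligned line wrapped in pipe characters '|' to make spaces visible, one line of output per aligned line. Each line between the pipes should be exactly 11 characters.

Answer: | read cat  |
|plane snow |
|   glass   |
| hospital  |
|time a book|
| a coffee  |
|computer an|

Derivation:
Line 1: ['read', 'cat'] (min_width=8, slack=3)
Line 2: ['plane', 'snow'] (min_width=10, slack=1)
Line 3: ['glass'] (min_width=5, slack=6)
Line 4: ['hospital'] (min_width=8, slack=3)
Line 5: ['time', 'a', 'book'] (min_width=11, slack=0)
Line 6: ['a', 'coffee'] (min_width=8, slack=3)
Line 7: ['computer', 'an'] (min_width=11, slack=0)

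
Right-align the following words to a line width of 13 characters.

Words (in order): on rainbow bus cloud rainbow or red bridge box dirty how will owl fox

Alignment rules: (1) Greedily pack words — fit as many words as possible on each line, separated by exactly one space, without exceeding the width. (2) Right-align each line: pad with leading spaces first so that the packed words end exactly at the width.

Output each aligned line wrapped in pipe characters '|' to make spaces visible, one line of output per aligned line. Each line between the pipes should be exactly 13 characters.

Line 1: ['on', 'rainbow'] (min_width=10, slack=3)
Line 2: ['bus', 'cloud'] (min_width=9, slack=4)
Line 3: ['rainbow', 'or'] (min_width=10, slack=3)
Line 4: ['red', 'bridge'] (min_width=10, slack=3)
Line 5: ['box', 'dirty', 'how'] (min_width=13, slack=0)
Line 6: ['will', 'owl', 'fox'] (min_width=12, slack=1)

Answer: |   on rainbow|
|    bus cloud|
|   rainbow or|
|   red bridge|
|box dirty how|
| will owl fox|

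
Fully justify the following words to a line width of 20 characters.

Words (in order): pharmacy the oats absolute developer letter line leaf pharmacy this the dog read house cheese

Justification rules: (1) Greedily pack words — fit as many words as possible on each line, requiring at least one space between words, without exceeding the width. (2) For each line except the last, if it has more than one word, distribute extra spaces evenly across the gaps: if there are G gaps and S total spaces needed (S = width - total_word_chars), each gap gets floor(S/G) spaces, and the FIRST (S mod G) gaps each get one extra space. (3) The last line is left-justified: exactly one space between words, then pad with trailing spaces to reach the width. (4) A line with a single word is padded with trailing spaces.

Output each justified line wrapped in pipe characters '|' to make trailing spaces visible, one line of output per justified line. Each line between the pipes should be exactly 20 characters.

Line 1: ['pharmacy', 'the', 'oats'] (min_width=17, slack=3)
Line 2: ['absolute', 'developer'] (min_width=18, slack=2)
Line 3: ['letter', 'line', 'leaf'] (min_width=16, slack=4)
Line 4: ['pharmacy', 'this', 'the'] (min_width=17, slack=3)
Line 5: ['dog', 'read', 'house'] (min_width=14, slack=6)
Line 6: ['cheese'] (min_width=6, slack=14)

Answer: |pharmacy   the  oats|
|absolute   developer|
|letter   line   leaf|
|pharmacy   this  the|
|dog    read    house|
|cheese              |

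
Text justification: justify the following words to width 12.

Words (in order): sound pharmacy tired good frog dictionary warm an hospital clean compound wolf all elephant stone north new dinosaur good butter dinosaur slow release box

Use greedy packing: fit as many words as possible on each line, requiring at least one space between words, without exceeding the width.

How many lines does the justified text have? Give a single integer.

Line 1: ['sound'] (min_width=5, slack=7)
Line 2: ['pharmacy'] (min_width=8, slack=4)
Line 3: ['tired', 'good'] (min_width=10, slack=2)
Line 4: ['frog'] (min_width=4, slack=8)
Line 5: ['dictionary'] (min_width=10, slack=2)
Line 6: ['warm', 'an'] (min_width=7, slack=5)
Line 7: ['hospital'] (min_width=8, slack=4)
Line 8: ['clean'] (min_width=5, slack=7)
Line 9: ['compound'] (min_width=8, slack=4)
Line 10: ['wolf', 'all'] (min_width=8, slack=4)
Line 11: ['elephant'] (min_width=8, slack=4)
Line 12: ['stone', 'north'] (min_width=11, slack=1)
Line 13: ['new', 'dinosaur'] (min_width=12, slack=0)
Line 14: ['good', 'butter'] (min_width=11, slack=1)
Line 15: ['dinosaur'] (min_width=8, slack=4)
Line 16: ['slow', 'release'] (min_width=12, slack=0)
Line 17: ['box'] (min_width=3, slack=9)
Total lines: 17

Answer: 17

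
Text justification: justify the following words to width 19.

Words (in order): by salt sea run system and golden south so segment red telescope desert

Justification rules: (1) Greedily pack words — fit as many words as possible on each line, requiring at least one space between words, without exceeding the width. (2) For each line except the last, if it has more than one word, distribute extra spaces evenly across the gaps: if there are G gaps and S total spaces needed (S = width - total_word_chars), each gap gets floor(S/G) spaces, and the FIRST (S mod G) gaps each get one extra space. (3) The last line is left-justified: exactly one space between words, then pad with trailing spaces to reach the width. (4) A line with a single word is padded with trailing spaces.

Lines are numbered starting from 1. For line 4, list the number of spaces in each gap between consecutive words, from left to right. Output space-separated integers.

Line 1: ['by', 'salt', 'sea', 'run'] (min_width=15, slack=4)
Line 2: ['system', 'and', 'golden'] (min_width=17, slack=2)
Line 3: ['south', 'so', 'segment'] (min_width=16, slack=3)
Line 4: ['red', 'telescope'] (min_width=13, slack=6)
Line 5: ['desert'] (min_width=6, slack=13)

Answer: 7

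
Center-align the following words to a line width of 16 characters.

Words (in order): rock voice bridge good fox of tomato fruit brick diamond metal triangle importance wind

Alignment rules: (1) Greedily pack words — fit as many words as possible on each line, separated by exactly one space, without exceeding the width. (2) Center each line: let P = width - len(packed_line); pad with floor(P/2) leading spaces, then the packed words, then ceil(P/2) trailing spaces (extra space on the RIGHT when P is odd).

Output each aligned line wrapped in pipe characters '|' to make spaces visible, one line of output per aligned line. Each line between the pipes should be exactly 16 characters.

Answer: |   rock voice   |
|bridge good fox |
|of tomato fruit |
| brick diamond  |
| metal triangle |
|importance wind |

Derivation:
Line 1: ['rock', 'voice'] (min_width=10, slack=6)
Line 2: ['bridge', 'good', 'fox'] (min_width=15, slack=1)
Line 3: ['of', 'tomato', 'fruit'] (min_width=15, slack=1)
Line 4: ['brick', 'diamond'] (min_width=13, slack=3)
Line 5: ['metal', 'triangle'] (min_width=14, slack=2)
Line 6: ['importance', 'wind'] (min_width=15, slack=1)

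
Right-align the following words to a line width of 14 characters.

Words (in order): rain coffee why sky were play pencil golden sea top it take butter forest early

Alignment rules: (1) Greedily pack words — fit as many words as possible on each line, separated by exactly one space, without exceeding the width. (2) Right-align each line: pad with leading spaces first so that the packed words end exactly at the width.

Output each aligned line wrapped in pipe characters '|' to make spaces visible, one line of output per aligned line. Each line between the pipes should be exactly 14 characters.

Line 1: ['rain', 'coffee'] (min_width=11, slack=3)
Line 2: ['why', 'sky', 'were'] (min_width=12, slack=2)
Line 3: ['play', 'pencil'] (min_width=11, slack=3)
Line 4: ['golden', 'sea', 'top'] (min_width=14, slack=0)
Line 5: ['it', 'take', 'butter'] (min_width=14, slack=0)
Line 6: ['forest', 'early'] (min_width=12, slack=2)

Answer: |   rain coffee|
|  why sky were|
|   play pencil|
|golden sea top|
|it take butter|
|  forest early|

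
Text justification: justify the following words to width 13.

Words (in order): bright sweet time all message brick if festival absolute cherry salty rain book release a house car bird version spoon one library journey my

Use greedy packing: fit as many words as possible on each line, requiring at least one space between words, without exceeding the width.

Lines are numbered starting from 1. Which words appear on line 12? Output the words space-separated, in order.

Line 1: ['bright', 'sweet'] (min_width=12, slack=1)
Line 2: ['time', 'all'] (min_width=8, slack=5)
Line 3: ['message', 'brick'] (min_width=13, slack=0)
Line 4: ['if', 'festival'] (min_width=11, slack=2)
Line 5: ['absolute'] (min_width=8, slack=5)
Line 6: ['cherry', 'salty'] (min_width=12, slack=1)
Line 7: ['rain', 'book'] (min_width=9, slack=4)
Line 8: ['release', 'a'] (min_width=9, slack=4)
Line 9: ['house', 'car'] (min_width=9, slack=4)
Line 10: ['bird', 'version'] (min_width=12, slack=1)
Line 11: ['spoon', 'one'] (min_width=9, slack=4)
Line 12: ['library'] (min_width=7, slack=6)
Line 13: ['journey', 'my'] (min_width=10, slack=3)

Answer: library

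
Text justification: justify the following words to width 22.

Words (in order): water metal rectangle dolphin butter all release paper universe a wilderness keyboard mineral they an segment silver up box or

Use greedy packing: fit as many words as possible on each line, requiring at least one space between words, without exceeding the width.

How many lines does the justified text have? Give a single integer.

Line 1: ['water', 'metal', 'rectangle'] (min_width=21, slack=1)
Line 2: ['dolphin', 'butter', 'all'] (min_width=18, slack=4)
Line 3: ['release', 'paper', 'universe'] (min_width=22, slack=0)
Line 4: ['a', 'wilderness', 'keyboard'] (min_width=21, slack=1)
Line 5: ['mineral', 'they', 'an'] (min_width=15, slack=7)
Line 6: ['segment', 'silver', 'up', 'box'] (min_width=21, slack=1)
Line 7: ['or'] (min_width=2, slack=20)
Total lines: 7

Answer: 7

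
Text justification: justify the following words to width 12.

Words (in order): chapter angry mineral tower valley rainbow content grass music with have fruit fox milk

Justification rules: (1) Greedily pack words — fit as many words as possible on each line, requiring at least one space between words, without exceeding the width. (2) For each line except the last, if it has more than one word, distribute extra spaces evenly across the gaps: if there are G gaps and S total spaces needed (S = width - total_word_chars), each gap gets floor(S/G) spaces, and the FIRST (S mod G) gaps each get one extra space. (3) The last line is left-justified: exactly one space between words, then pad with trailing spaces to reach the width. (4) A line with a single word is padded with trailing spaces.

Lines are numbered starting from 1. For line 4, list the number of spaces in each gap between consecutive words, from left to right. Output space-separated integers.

Answer: 1

Derivation:
Line 1: ['chapter'] (min_width=7, slack=5)
Line 2: ['angry'] (min_width=5, slack=7)
Line 3: ['mineral'] (min_width=7, slack=5)
Line 4: ['tower', 'valley'] (min_width=12, slack=0)
Line 5: ['rainbow'] (min_width=7, slack=5)
Line 6: ['content'] (min_width=7, slack=5)
Line 7: ['grass', 'music'] (min_width=11, slack=1)
Line 8: ['with', 'have'] (min_width=9, slack=3)
Line 9: ['fruit', 'fox'] (min_width=9, slack=3)
Line 10: ['milk'] (min_width=4, slack=8)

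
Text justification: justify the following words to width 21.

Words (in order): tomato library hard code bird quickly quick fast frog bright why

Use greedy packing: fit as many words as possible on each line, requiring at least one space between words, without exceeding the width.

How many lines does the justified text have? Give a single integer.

Answer: 4

Derivation:
Line 1: ['tomato', 'library', 'hard'] (min_width=19, slack=2)
Line 2: ['code', 'bird', 'quickly'] (min_width=17, slack=4)
Line 3: ['quick', 'fast', 'frog'] (min_width=15, slack=6)
Line 4: ['bright', 'why'] (min_width=10, slack=11)
Total lines: 4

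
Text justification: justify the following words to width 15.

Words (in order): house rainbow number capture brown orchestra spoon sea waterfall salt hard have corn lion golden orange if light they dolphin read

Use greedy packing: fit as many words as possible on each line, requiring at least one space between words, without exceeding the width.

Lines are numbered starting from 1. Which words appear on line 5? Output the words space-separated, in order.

Answer: waterfall salt

Derivation:
Line 1: ['house', 'rainbow'] (min_width=13, slack=2)
Line 2: ['number', 'capture'] (min_width=14, slack=1)
Line 3: ['brown', 'orchestra'] (min_width=15, slack=0)
Line 4: ['spoon', 'sea'] (min_width=9, slack=6)
Line 5: ['waterfall', 'salt'] (min_width=14, slack=1)
Line 6: ['hard', 'have', 'corn'] (min_width=14, slack=1)
Line 7: ['lion', 'golden'] (min_width=11, slack=4)
Line 8: ['orange', 'if', 'light'] (min_width=15, slack=0)
Line 9: ['they', 'dolphin'] (min_width=12, slack=3)
Line 10: ['read'] (min_width=4, slack=11)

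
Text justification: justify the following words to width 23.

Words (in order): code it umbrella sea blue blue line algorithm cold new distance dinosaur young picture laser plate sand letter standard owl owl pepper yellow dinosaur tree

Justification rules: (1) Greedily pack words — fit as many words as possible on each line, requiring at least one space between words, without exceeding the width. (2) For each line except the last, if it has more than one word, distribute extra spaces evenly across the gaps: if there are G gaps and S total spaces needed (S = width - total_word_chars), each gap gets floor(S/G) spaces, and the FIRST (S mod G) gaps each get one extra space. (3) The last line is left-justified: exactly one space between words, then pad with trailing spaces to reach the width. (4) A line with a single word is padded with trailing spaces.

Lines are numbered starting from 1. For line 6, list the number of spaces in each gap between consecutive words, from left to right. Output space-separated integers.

Line 1: ['code', 'it', 'umbrella', 'sea'] (min_width=20, slack=3)
Line 2: ['blue', 'blue', 'line'] (min_width=14, slack=9)
Line 3: ['algorithm', 'cold', 'new'] (min_width=18, slack=5)
Line 4: ['distance', 'dinosaur', 'young'] (min_width=23, slack=0)
Line 5: ['picture', 'laser', 'plate'] (min_width=19, slack=4)
Line 6: ['sand', 'letter', 'standard'] (min_width=20, slack=3)
Line 7: ['owl', 'owl', 'pepper', 'yellow'] (min_width=21, slack=2)
Line 8: ['dinosaur', 'tree'] (min_width=13, slack=10)

Answer: 3 2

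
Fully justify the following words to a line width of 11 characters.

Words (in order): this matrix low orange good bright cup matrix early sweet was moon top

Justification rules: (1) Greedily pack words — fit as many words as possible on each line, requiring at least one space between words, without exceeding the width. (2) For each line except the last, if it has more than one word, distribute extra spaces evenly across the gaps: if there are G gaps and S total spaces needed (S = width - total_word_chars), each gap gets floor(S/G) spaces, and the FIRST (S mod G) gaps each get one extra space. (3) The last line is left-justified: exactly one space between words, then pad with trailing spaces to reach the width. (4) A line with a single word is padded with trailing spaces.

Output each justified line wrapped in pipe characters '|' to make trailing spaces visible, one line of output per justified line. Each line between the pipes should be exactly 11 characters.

Line 1: ['this', 'matrix'] (min_width=11, slack=0)
Line 2: ['low', 'orange'] (min_width=10, slack=1)
Line 3: ['good', 'bright'] (min_width=11, slack=0)
Line 4: ['cup', 'matrix'] (min_width=10, slack=1)
Line 5: ['early', 'sweet'] (min_width=11, slack=0)
Line 6: ['was', 'moon'] (min_width=8, slack=3)
Line 7: ['top'] (min_width=3, slack=8)

Answer: |this matrix|
|low  orange|
|good bright|
|cup  matrix|
|early sweet|
|was    moon|
|top        |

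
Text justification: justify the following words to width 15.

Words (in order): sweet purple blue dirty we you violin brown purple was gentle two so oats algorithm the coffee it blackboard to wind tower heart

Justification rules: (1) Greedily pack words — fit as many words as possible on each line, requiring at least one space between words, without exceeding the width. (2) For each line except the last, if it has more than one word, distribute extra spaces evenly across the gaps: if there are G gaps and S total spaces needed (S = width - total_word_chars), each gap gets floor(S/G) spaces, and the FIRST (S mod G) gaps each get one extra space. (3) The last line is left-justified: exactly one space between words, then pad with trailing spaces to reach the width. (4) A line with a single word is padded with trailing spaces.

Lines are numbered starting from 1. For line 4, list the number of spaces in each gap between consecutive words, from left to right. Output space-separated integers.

Answer: 4

Derivation:
Line 1: ['sweet', 'purple'] (min_width=12, slack=3)
Line 2: ['blue', 'dirty', 'we'] (min_width=13, slack=2)
Line 3: ['you', 'violin'] (min_width=10, slack=5)
Line 4: ['brown', 'purple'] (min_width=12, slack=3)
Line 5: ['was', 'gentle', 'two'] (min_width=14, slack=1)
Line 6: ['so', 'oats'] (min_width=7, slack=8)
Line 7: ['algorithm', 'the'] (min_width=13, slack=2)
Line 8: ['coffee', 'it'] (min_width=9, slack=6)
Line 9: ['blackboard', 'to'] (min_width=13, slack=2)
Line 10: ['wind', 'tower'] (min_width=10, slack=5)
Line 11: ['heart'] (min_width=5, slack=10)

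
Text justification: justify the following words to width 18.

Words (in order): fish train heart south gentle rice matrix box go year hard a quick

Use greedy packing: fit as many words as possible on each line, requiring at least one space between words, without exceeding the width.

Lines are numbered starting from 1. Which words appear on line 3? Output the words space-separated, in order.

Answer: matrix box go year

Derivation:
Line 1: ['fish', 'train', 'heart'] (min_width=16, slack=2)
Line 2: ['south', 'gentle', 'rice'] (min_width=17, slack=1)
Line 3: ['matrix', 'box', 'go', 'year'] (min_width=18, slack=0)
Line 4: ['hard', 'a', 'quick'] (min_width=12, slack=6)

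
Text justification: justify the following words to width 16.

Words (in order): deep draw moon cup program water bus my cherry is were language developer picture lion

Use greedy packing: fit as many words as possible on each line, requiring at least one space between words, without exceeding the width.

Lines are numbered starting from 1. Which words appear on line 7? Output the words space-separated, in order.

Answer: picture lion

Derivation:
Line 1: ['deep', 'draw', 'moon'] (min_width=14, slack=2)
Line 2: ['cup', 'program'] (min_width=11, slack=5)
Line 3: ['water', 'bus', 'my'] (min_width=12, slack=4)
Line 4: ['cherry', 'is', 'were'] (min_width=14, slack=2)
Line 5: ['language'] (min_width=8, slack=8)
Line 6: ['developer'] (min_width=9, slack=7)
Line 7: ['picture', 'lion'] (min_width=12, slack=4)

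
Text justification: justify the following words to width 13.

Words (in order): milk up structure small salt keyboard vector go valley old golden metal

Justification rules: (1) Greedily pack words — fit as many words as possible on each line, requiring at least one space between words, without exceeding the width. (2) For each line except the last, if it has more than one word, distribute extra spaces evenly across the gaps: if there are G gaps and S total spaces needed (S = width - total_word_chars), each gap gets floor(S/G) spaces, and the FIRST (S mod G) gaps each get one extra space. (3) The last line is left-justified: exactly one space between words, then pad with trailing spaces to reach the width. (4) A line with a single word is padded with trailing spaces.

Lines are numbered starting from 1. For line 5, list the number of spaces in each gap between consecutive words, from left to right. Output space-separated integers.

Line 1: ['milk', 'up'] (min_width=7, slack=6)
Line 2: ['structure'] (min_width=9, slack=4)
Line 3: ['small', 'salt'] (min_width=10, slack=3)
Line 4: ['keyboard'] (min_width=8, slack=5)
Line 5: ['vector', 'go'] (min_width=9, slack=4)
Line 6: ['valley', 'old'] (min_width=10, slack=3)
Line 7: ['golden', 'metal'] (min_width=12, slack=1)

Answer: 5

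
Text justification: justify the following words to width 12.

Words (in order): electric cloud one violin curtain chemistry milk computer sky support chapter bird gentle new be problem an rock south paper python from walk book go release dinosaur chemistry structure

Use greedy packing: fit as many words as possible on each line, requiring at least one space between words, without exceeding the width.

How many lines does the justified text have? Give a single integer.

Line 1: ['electric'] (min_width=8, slack=4)
Line 2: ['cloud', 'one'] (min_width=9, slack=3)
Line 3: ['violin'] (min_width=6, slack=6)
Line 4: ['curtain'] (min_width=7, slack=5)
Line 5: ['chemistry'] (min_width=9, slack=3)
Line 6: ['milk'] (min_width=4, slack=8)
Line 7: ['computer', 'sky'] (min_width=12, slack=0)
Line 8: ['support'] (min_width=7, slack=5)
Line 9: ['chapter', 'bird'] (min_width=12, slack=0)
Line 10: ['gentle', 'new'] (min_width=10, slack=2)
Line 11: ['be', 'problem'] (min_width=10, slack=2)
Line 12: ['an', 'rock'] (min_width=7, slack=5)
Line 13: ['south', 'paper'] (min_width=11, slack=1)
Line 14: ['python', 'from'] (min_width=11, slack=1)
Line 15: ['walk', 'book', 'go'] (min_width=12, slack=0)
Line 16: ['release'] (min_width=7, slack=5)
Line 17: ['dinosaur'] (min_width=8, slack=4)
Line 18: ['chemistry'] (min_width=9, slack=3)
Line 19: ['structure'] (min_width=9, slack=3)
Total lines: 19

Answer: 19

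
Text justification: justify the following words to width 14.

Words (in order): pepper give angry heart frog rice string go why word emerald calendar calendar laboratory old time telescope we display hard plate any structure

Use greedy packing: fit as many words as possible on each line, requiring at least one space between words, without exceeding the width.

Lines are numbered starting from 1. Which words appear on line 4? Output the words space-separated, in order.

Answer: string go why

Derivation:
Line 1: ['pepper', 'give'] (min_width=11, slack=3)
Line 2: ['angry', 'heart'] (min_width=11, slack=3)
Line 3: ['frog', 'rice'] (min_width=9, slack=5)
Line 4: ['string', 'go', 'why'] (min_width=13, slack=1)
Line 5: ['word', 'emerald'] (min_width=12, slack=2)
Line 6: ['calendar'] (min_width=8, slack=6)
Line 7: ['calendar'] (min_width=8, slack=6)
Line 8: ['laboratory', 'old'] (min_width=14, slack=0)
Line 9: ['time', 'telescope'] (min_width=14, slack=0)
Line 10: ['we', 'display'] (min_width=10, slack=4)
Line 11: ['hard', 'plate', 'any'] (min_width=14, slack=0)
Line 12: ['structure'] (min_width=9, slack=5)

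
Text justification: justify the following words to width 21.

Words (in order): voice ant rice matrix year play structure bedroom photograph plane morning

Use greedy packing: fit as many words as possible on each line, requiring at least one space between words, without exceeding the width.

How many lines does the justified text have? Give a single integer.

Answer: 4

Derivation:
Line 1: ['voice', 'ant', 'rice', 'matrix'] (min_width=21, slack=0)
Line 2: ['year', 'play', 'structure'] (min_width=19, slack=2)
Line 3: ['bedroom', 'photograph'] (min_width=18, slack=3)
Line 4: ['plane', 'morning'] (min_width=13, slack=8)
Total lines: 4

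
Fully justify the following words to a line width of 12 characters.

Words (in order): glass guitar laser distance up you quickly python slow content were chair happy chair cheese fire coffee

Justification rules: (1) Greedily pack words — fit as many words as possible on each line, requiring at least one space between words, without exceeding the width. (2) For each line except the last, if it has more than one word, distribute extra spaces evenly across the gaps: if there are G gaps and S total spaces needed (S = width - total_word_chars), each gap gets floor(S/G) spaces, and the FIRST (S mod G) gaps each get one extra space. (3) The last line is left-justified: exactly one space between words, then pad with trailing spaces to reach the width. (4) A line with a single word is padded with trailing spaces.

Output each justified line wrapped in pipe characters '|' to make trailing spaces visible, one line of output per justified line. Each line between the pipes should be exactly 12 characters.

Answer: |glass guitar|
|laser       |
|distance  up|
|you  quickly|
|python  slow|
|content were|
|chair  happy|
|chair cheese|
|fire coffee |

Derivation:
Line 1: ['glass', 'guitar'] (min_width=12, slack=0)
Line 2: ['laser'] (min_width=5, slack=7)
Line 3: ['distance', 'up'] (min_width=11, slack=1)
Line 4: ['you', 'quickly'] (min_width=11, slack=1)
Line 5: ['python', 'slow'] (min_width=11, slack=1)
Line 6: ['content', 'were'] (min_width=12, slack=0)
Line 7: ['chair', 'happy'] (min_width=11, slack=1)
Line 8: ['chair', 'cheese'] (min_width=12, slack=0)
Line 9: ['fire', 'coffee'] (min_width=11, slack=1)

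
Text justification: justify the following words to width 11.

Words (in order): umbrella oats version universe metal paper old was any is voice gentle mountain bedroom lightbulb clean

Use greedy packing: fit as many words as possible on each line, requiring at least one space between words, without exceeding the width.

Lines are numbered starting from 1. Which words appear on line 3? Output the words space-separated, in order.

Line 1: ['umbrella'] (min_width=8, slack=3)
Line 2: ['oats'] (min_width=4, slack=7)
Line 3: ['version'] (min_width=7, slack=4)
Line 4: ['universe'] (min_width=8, slack=3)
Line 5: ['metal', 'paper'] (min_width=11, slack=0)
Line 6: ['old', 'was', 'any'] (min_width=11, slack=0)
Line 7: ['is', 'voice'] (min_width=8, slack=3)
Line 8: ['gentle'] (min_width=6, slack=5)
Line 9: ['mountain'] (min_width=8, slack=3)
Line 10: ['bedroom'] (min_width=7, slack=4)
Line 11: ['lightbulb'] (min_width=9, slack=2)
Line 12: ['clean'] (min_width=5, slack=6)

Answer: version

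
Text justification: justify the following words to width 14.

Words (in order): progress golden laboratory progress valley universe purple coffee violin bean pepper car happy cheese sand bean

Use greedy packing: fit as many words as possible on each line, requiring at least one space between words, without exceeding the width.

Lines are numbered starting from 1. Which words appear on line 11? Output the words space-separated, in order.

Line 1: ['progress'] (min_width=8, slack=6)
Line 2: ['golden'] (min_width=6, slack=8)
Line 3: ['laboratory'] (min_width=10, slack=4)
Line 4: ['progress'] (min_width=8, slack=6)
Line 5: ['valley'] (min_width=6, slack=8)
Line 6: ['universe'] (min_width=8, slack=6)
Line 7: ['purple', 'coffee'] (min_width=13, slack=1)
Line 8: ['violin', 'bean'] (min_width=11, slack=3)
Line 9: ['pepper', 'car'] (min_width=10, slack=4)
Line 10: ['happy', 'cheese'] (min_width=12, slack=2)
Line 11: ['sand', 'bean'] (min_width=9, slack=5)

Answer: sand bean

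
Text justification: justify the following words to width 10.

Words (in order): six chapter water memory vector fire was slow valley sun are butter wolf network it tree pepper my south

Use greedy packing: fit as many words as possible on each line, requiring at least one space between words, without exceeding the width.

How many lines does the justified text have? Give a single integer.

Answer: 14

Derivation:
Line 1: ['six'] (min_width=3, slack=7)
Line 2: ['chapter'] (min_width=7, slack=3)
Line 3: ['water'] (min_width=5, slack=5)
Line 4: ['memory'] (min_width=6, slack=4)
Line 5: ['vector'] (min_width=6, slack=4)
Line 6: ['fire', 'was'] (min_width=8, slack=2)
Line 7: ['slow'] (min_width=4, slack=6)
Line 8: ['valley', 'sun'] (min_width=10, slack=0)
Line 9: ['are', 'butter'] (min_width=10, slack=0)
Line 10: ['wolf'] (min_width=4, slack=6)
Line 11: ['network', 'it'] (min_width=10, slack=0)
Line 12: ['tree'] (min_width=4, slack=6)
Line 13: ['pepper', 'my'] (min_width=9, slack=1)
Line 14: ['south'] (min_width=5, slack=5)
Total lines: 14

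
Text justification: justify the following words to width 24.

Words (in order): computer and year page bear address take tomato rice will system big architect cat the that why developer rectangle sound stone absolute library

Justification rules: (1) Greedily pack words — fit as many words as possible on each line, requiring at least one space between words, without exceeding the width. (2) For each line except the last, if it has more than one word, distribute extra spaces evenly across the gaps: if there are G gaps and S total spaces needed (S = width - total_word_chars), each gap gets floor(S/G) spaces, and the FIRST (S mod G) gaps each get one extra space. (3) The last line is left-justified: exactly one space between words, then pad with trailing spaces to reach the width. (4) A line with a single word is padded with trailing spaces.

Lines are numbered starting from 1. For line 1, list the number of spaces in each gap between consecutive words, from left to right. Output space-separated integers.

Line 1: ['computer', 'and', 'year', 'page'] (min_width=22, slack=2)
Line 2: ['bear', 'address', 'take', 'tomato'] (min_width=24, slack=0)
Line 3: ['rice', 'will', 'system', 'big'] (min_width=20, slack=4)
Line 4: ['architect', 'cat', 'the', 'that'] (min_width=22, slack=2)
Line 5: ['why', 'developer', 'rectangle'] (min_width=23, slack=1)
Line 6: ['sound', 'stone', 'absolute'] (min_width=20, slack=4)
Line 7: ['library'] (min_width=7, slack=17)

Answer: 2 2 1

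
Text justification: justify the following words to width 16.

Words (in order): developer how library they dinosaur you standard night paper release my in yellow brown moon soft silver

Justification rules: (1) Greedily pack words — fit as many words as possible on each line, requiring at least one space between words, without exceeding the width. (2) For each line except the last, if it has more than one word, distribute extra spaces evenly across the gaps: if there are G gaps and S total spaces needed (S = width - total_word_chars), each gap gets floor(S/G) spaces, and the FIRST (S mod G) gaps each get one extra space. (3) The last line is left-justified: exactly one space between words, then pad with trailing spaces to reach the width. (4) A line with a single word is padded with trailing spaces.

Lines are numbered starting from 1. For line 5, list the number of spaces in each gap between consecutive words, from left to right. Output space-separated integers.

Line 1: ['developer', 'how'] (min_width=13, slack=3)
Line 2: ['library', 'they'] (min_width=12, slack=4)
Line 3: ['dinosaur', 'you'] (min_width=12, slack=4)
Line 4: ['standard', 'night'] (min_width=14, slack=2)
Line 5: ['paper', 'release', 'my'] (min_width=16, slack=0)
Line 6: ['in', 'yellow', 'brown'] (min_width=15, slack=1)
Line 7: ['moon', 'soft', 'silver'] (min_width=16, slack=0)

Answer: 1 1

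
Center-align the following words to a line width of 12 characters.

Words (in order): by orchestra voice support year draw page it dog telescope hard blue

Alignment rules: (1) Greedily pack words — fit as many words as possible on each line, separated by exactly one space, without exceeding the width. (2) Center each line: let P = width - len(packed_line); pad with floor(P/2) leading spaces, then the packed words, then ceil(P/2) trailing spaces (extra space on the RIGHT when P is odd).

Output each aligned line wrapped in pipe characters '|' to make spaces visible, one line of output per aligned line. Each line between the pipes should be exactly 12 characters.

Answer: |by orchestra|
|   voice    |
|support year|
|draw page it|
|    dog     |
| telescope  |
| hard blue  |

Derivation:
Line 1: ['by', 'orchestra'] (min_width=12, slack=0)
Line 2: ['voice'] (min_width=5, slack=7)
Line 3: ['support', 'year'] (min_width=12, slack=0)
Line 4: ['draw', 'page', 'it'] (min_width=12, slack=0)
Line 5: ['dog'] (min_width=3, slack=9)
Line 6: ['telescope'] (min_width=9, slack=3)
Line 7: ['hard', 'blue'] (min_width=9, slack=3)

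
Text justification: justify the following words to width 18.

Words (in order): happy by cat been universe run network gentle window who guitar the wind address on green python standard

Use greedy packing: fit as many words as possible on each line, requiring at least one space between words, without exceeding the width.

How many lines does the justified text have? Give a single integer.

Answer: 7

Derivation:
Line 1: ['happy', 'by', 'cat', 'been'] (min_width=17, slack=1)
Line 2: ['universe', 'run'] (min_width=12, slack=6)
Line 3: ['network', 'gentle'] (min_width=14, slack=4)
Line 4: ['window', 'who', 'guitar'] (min_width=17, slack=1)
Line 5: ['the', 'wind', 'address'] (min_width=16, slack=2)
Line 6: ['on', 'green', 'python'] (min_width=15, slack=3)
Line 7: ['standard'] (min_width=8, slack=10)
Total lines: 7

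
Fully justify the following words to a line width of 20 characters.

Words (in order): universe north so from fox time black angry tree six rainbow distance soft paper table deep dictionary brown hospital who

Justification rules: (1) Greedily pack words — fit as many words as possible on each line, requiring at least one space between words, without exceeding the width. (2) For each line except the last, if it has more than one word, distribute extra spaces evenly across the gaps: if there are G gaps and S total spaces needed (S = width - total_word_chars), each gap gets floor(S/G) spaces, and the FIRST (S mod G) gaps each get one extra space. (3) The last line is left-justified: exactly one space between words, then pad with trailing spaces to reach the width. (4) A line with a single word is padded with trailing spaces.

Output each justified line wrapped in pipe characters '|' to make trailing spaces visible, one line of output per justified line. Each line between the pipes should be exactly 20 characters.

Answer: |universe   north  so|
|from  fox time black|
|angry    tree    six|
|rainbow     distance|
|soft   paper   table|
|deep      dictionary|
|brown hospital who  |

Derivation:
Line 1: ['universe', 'north', 'so'] (min_width=17, slack=3)
Line 2: ['from', 'fox', 'time', 'black'] (min_width=19, slack=1)
Line 3: ['angry', 'tree', 'six'] (min_width=14, slack=6)
Line 4: ['rainbow', 'distance'] (min_width=16, slack=4)
Line 5: ['soft', 'paper', 'table'] (min_width=16, slack=4)
Line 6: ['deep', 'dictionary'] (min_width=15, slack=5)
Line 7: ['brown', 'hospital', 'who'] (min_width=18, slack=2)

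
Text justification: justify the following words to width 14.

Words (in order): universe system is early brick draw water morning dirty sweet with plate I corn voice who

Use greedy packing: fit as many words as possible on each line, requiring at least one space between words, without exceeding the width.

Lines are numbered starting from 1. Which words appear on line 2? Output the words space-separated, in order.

Line 1: ['universe'] (min_width=8, slack=6)
Line 2: ['system', 'is'] (min_width=9, slack=5)
Line 3: ['early', 'brick'] (min_width=11, slack=3)
Line 4: ['draw', 'water'] (min_width=10, slack=4)
Line 5: ['morning', 'dirty'] (min_width=13, slack=1)
Line 6: ['sweet', 'with'] (min_width=10, slack=4)
Line 7: ['plate', 'I', 'corn'] (min_width=12, slack=2)
Line 8: ['voice', 'who'] (min_width=9, slack=5)

Answer: system is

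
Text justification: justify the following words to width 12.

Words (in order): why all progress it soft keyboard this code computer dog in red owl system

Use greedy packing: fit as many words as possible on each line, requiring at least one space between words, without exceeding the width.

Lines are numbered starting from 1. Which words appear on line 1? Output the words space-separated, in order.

Answer: why all

Derivation:
Line 1: ['why', 'all'] (min_width=7, slack=5)
Line 2: ['progress', 'it'] (min_width=11, slack=1)
Line 3: ['soft'] (min_width=4, slack=8)
Line 4: ['keyboard'] (min_width=8, slack=4)
Line 5: ['this', 'code'] (min_width=9, slack=3)
Line 6: ['computer', 'dog'] (min_width=12, slack=0)
Line 7: ['in', 'red', 'owl'] (min_width=10, slack=2)
Line 8: ['system'] (min_width=6, slack=6)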